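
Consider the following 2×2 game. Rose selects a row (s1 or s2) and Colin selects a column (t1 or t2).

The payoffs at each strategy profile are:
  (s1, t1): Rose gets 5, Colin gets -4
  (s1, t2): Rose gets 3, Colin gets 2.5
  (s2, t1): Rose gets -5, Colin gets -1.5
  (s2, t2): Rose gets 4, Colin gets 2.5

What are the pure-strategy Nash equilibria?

(s1, t1): Colin prefers t2 (2.5 > -4) — not an equilibrium.
(s1, t2): Rose prefers s2 (4 > 3) — not an equilibrium.
(s2, t1): Rose prefers s1 (5 > -5); Colin prefers t2 (2.5 > -1.5) — not an equilibrium.
(s2, t2): Rose gets 4 ≥ 3 from s1, and Colin gets 2.5 ≥ -1.5 from t1 — Nash equilibrium.

(s2, t2)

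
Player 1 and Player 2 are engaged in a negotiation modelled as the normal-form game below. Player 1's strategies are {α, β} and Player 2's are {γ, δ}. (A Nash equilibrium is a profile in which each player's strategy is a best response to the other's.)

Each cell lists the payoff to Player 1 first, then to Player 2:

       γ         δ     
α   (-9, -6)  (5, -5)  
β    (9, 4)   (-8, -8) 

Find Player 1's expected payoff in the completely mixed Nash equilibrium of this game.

First find q, the probability Player 2 plays γ, from Player 1's indifference between α and β: −9q + 5(1−q) = 9q − 8(1−q), giving q = 13/31.
Since Player 1 is indifferent in equilibrium, Player 1's expected payoff equals the payoff from either row against (13/31, 18/31). Using α: −9(13/31) + 5(18/31) = -27/31.

-27/31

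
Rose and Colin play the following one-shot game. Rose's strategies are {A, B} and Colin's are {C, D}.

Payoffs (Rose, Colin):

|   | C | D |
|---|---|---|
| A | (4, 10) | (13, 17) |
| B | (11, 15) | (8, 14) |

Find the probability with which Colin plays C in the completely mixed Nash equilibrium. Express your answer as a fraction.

Let y be the probability that Colin plays C. In a completely mixed equilibrium, Rose must be indifferent between A and B.
Rose's expected payoff from A is 4y + 13(1−y); from B it is 11y + 8(1−y).
Setting these equal: −9y + 13 = 3y + 8, so y = 5/12.

5/12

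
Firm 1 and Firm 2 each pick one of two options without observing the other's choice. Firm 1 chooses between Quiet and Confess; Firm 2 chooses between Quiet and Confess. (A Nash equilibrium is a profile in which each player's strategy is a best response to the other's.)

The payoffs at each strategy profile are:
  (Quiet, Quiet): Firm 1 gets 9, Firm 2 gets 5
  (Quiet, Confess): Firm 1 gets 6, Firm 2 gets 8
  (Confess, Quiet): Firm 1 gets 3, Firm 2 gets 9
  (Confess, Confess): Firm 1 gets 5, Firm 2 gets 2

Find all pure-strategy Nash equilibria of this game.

(Quiet, Confess)

(Quiet, Quiet): Firm 2 prefers Confess (8 > 5) — not an equilibrium.
(Quiet, Confess): Firm 1 gets 6 ≥ 5 from Confess, and Firm 2 gets 8 ≥ 5 from Quiet — Nash equilibrium.
(Confess, Quiet): Firm 1 prefers Quiet (9 > 3) — not an equilibrium.
(Confess, Confess): Firm 1 prefers Quiet (6 > 5); Firm 2 prefers Quiet (9 > 2) — not an equilibrium.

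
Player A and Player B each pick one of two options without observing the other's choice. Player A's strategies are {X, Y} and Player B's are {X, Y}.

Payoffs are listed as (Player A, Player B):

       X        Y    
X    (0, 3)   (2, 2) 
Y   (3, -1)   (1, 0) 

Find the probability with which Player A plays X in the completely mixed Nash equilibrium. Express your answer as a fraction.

Let p be the probability that Player A plays X. In a completely mixed equilibrium, Player B must be indifferent between X and Y.
Player B's expected payoff from X is 3p − (1−p); from Y it is 2p.
Setting these equal: 4p − 1 = 2p, so p = 1/2.

1/2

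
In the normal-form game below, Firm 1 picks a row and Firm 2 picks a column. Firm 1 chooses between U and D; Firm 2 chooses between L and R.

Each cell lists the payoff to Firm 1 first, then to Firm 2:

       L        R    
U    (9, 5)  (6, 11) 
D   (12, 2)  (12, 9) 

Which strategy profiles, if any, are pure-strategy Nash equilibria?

(D, R)

(U, L): Firm 1 prefers D (12 > 9); Firm 2 prefers R (11 > 5) — not an equilibrium.
(U, R): Firm 1 prefers D (12 > 6) — not an equilibrium.
(D, L): Firm 2 prefers R (9 > 2) — not an equilibrium.
(D, R): Firm 1 gets 12 ≥ 6 from U, and Firm 2 gets 9 ≥ 2 from L — Nash equilibrium.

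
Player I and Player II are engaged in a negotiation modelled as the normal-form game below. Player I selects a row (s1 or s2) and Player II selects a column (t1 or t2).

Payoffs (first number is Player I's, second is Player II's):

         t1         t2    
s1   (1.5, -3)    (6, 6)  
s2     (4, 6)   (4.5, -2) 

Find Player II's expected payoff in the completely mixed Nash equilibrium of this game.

First find p, the probability Player I plays s1, from Player II's indifference between t1 and t2: −3p + 6(1−p) = 6p − 2(1−p), giving p = 8/17.
Since Player II is indifferent in equilibrium, Player II's expected payoff equals the payoff from either column against (8/17, 9/17). Using t1: −3(8/17) + 6(9/17) = 30/17.

30/17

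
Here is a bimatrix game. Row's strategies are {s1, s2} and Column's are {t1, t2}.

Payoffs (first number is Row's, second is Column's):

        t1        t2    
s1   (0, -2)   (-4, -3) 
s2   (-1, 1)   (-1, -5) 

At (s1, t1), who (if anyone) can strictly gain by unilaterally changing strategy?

Neither

Row at (s1, t1) earns 0; deviating to s2 yields -1 — not better.
Column earns -2; deviating to t2 yields -3 — not better.
Neither player can strictly improve; the profile is a Nash equilibrium.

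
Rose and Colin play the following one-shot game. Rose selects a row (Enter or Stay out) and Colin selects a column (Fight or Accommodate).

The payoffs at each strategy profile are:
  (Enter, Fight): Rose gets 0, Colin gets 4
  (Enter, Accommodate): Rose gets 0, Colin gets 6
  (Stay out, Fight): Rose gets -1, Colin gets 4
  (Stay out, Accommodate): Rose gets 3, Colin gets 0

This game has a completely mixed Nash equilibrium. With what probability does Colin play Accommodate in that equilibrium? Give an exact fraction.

1/4

Let c be the probability that Colin plays Fight. In a completely mixed equilibrium, Rose must be indifferent between Enter and Stay out.
Rose's expected payoff from Enter is 0; from Stay out it is −c + 3(1−c).
Setting these equal: 0 = −4c + 3, so c = 3/4.
Therefore Colin plays Accommodate with probability 1 − 3/4 = 1/4.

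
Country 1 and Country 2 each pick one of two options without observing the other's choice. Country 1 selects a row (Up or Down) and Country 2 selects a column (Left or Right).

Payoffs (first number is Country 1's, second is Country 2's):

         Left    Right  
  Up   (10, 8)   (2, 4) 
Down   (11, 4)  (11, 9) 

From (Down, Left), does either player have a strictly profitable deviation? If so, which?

Country 2

Country 1 at (Down, Left) earns 11; deviating to Up yields 10 — not better.
Country 2 earns 4; deviating to Right yields 9 — a strict improvement.
Only Country 2 has a strictly profitable deviation.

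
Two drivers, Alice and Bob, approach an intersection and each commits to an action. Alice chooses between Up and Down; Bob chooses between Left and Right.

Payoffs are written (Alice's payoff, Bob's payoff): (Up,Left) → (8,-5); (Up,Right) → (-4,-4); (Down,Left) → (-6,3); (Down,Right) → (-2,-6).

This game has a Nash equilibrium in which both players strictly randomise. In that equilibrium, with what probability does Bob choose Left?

1/8

Let y be the probability that Bob plays Left. In a completely mixed equilibrium, Alice must be indifferent between Up and Down.
Alice's expected payoff from Up is 8y − 4(1−y); from Down it is −6y − 2(1−y).
Setting these equal: 12y − 4 = −4y − 2, so y = 1/8.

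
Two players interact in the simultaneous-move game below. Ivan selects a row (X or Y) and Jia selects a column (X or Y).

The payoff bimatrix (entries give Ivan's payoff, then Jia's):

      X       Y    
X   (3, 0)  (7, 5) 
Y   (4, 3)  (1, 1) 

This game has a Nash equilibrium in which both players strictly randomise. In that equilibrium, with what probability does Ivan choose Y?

5/7

Let p be the probability that Ivan plays X. In a completely mixed equilibrium, Jia must be indifferent between X and Y.
Jia's expected payoff from X is 3(1−p); from Y it is 5p + (1−p).
Setting these equal: −3p + 3 = 4p + 1, so p = 2/7.
Therefore Ivan plays Y with probability 1 − 2/7 = 5/7.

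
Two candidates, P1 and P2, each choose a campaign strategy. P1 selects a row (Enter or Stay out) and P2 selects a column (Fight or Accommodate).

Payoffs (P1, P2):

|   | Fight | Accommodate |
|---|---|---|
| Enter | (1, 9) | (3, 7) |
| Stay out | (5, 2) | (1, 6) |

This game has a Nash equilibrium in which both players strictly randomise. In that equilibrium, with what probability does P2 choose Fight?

1/3

Let y be the probability that P2 plays Fight. In a completely mixed equilibrium, P1 must be indifferent between Enter and Stay out.
P1's expected payoff from Enter is y + 3(1−y); from Stay out it is 5y + (1−y).
Setting these equal: −2y + 3 = 4y + 1, so y = 1/3.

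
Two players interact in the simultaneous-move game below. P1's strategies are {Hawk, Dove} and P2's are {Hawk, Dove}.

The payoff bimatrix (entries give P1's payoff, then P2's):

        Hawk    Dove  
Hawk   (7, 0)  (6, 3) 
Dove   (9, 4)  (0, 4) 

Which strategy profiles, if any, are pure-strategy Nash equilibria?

(Hawk, Dove) and (Dove, Hawk)

(Hawk, Hawk): P1 prefers Dove (9 > 7); P2 prefers Dove (3 > 0) — not an equilibrium.
(Hawk, Dove): P1 gets 6 ≥ 0 from Dove, and P2 gets 3 ≥ 0 from Hawk — Nash equilibrium.
(Dove, Hawk): P1 gets 9 ≥ 7 from Hawk, and P2 gets 4 ≥ 4 from Dove — Nash equilibrium.
(Dove, Dove): P1 prefers Hawk (6 > 0) — not an equilibrium.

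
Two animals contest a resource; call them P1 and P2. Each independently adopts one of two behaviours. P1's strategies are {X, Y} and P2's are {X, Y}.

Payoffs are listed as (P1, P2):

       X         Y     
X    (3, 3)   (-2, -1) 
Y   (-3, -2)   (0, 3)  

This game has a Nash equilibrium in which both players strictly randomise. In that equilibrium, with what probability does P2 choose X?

1/4

Let q be the probability that P2 plays X. In a completely mixed equilibrium, P1 must be indifferent between X and Y.
P1's expected payoff from X is 3q − 2(1−q); from Y it is −3q.
Setting these equal: 5q − 2 = −3q, so q = 1/4.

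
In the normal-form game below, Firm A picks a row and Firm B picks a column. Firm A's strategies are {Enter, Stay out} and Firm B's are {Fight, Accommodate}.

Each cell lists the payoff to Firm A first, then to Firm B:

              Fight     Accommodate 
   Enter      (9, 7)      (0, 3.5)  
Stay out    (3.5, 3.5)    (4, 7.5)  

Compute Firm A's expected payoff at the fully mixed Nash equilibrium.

First find q, the probability Firm B plays Fight, from Firm A's indifference between Enter and Stay out: 9q = 3.5q + 4(1−q), giving q = 8/19.
Since Firm A is indifferent in equilibrium, Firm A's expected payoff equals the payoff from either row against (8/19, 11/19). Using Enter: 9(8/19) = 72/19.

72/19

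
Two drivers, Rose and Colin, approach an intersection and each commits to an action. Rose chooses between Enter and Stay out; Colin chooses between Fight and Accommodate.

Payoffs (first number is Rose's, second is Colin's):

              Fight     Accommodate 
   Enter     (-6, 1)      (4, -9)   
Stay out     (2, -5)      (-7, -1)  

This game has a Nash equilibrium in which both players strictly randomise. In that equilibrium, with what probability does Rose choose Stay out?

5/7

Let p be the probability that Rose plays Enter. In a completely mixed equilibrium, Colin must be indifferent between Fight and Accommodate.
Colin's expected payoff from Fight is p − 5(1−p); from Accommodate it is −9p − (1−p).
Setting these equal: 6p − 5 = −8p − 1, so p = 2/7.
Therefore Rose plays Stay out with probability 1 − 2/7 = 5/7.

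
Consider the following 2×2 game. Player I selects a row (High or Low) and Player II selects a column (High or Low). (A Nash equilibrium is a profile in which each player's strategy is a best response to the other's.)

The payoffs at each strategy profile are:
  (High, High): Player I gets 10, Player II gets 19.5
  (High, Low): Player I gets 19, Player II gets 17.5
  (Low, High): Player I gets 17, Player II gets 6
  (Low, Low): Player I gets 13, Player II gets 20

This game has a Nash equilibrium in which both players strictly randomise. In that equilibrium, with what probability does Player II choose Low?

7/13

Let q be the probability that Player II plays High. In a completely mixed equilibrium, Player I must be indifferent between High and Low.
Player I's expected payoff from High is 10q + 19(1−q); from Low it is 17q + 13(1−q).
Setting these equal: −9q + 19 = 4q + 13, so q = 6/13.
Therefore Player II plays Low with probability 1 − 6/13 = 7/13.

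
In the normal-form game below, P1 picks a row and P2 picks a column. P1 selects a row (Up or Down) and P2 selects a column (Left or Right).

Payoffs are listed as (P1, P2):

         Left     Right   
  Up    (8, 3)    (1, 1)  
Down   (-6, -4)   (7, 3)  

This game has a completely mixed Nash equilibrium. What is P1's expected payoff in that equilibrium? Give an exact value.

31/10

First find q, the probability P2 plays Left, from P1's indifference between Up and Down: 8q + (1−q) = −6q + 7(1−q), giving q = 3/10.
Since P1 is indifferent in equilibrium, P1's expected payoff equals the payoff from either row against (3/10, 7/10). Using Up: 8(3/10) + (7/10) = 31/10.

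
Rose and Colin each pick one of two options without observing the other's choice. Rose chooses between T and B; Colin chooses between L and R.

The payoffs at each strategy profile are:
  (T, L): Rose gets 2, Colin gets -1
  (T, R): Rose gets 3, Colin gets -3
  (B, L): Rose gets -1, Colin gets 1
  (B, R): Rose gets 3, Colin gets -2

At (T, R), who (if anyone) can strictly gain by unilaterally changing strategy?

Rose at (T, R) earns 3; deviating to B yields 3 — not better.
Colin earns -3; deviating to L yields -1 — a strict improvement.
Only Colin has a strictly profitable deviation.

Colin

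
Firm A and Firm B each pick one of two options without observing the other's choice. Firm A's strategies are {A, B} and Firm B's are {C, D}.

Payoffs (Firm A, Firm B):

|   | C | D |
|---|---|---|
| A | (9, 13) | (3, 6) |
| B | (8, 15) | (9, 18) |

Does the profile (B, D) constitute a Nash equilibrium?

Yes

At (B, D), Firm A earns 9; switching to A would give 3, so Firm A has no profitable deviation.
Firm B earns 18; switching to C would give 15, so Firm B has no profitable deviation.
Neither player can gain by a unilateral deviation, so this profile is a Nash equilibrium.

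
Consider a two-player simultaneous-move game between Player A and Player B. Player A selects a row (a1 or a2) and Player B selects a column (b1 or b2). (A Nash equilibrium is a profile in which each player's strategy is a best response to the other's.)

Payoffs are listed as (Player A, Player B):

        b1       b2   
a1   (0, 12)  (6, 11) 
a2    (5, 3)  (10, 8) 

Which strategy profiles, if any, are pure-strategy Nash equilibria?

(a1, b1): Player A prefers a2 (5 > 0) — not an equilibrium.
(a1, b2): Player A prefers a2 (10 > 6); Player B prefers b1 (12 > 11) — not an equilibrium.
(a2, b1): Player B prefers b2 (8 > 3) — not an equilibrium.
(a2, b2): Player A gets 10 ≥ 6 from a1, and Player B gets 8 ≥ 3 from b1 — Nash equilibrium.

(a2, b2)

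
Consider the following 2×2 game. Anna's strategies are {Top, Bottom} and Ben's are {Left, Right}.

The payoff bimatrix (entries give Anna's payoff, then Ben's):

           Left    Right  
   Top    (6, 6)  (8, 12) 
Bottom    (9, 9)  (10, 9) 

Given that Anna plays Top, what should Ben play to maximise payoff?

Against Top, Ben earns 6 from Left and 12 from Right.
So Right is the best response.

Right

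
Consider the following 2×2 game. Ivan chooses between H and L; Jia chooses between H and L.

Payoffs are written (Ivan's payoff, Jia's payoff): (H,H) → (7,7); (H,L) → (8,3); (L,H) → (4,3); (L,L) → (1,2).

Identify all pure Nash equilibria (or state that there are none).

(H, H): Ivan gets 7 ≥ 4 from L, and Jia gets 7 ≥ 3 from L — Nash equilibrium.
(H, L): Jia prefers H (7 > 3) — not an equilibrium.
(L, H): Ivan prefers H (7 > 4) — not an equilibrium.
(L, L): Ivan prefers H (8 > 1); Jia prefers H (3 > 2) — not an equilibrium.

(H, H)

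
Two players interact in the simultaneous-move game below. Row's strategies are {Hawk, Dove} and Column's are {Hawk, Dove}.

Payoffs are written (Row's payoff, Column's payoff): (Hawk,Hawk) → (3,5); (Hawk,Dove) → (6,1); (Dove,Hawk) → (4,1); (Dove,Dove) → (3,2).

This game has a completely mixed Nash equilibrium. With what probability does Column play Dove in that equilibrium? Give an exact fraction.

Let q be the probability that Column plays Hawk. In a completely mixed equilibrium, Row must be indifferent between Hawk and Dove.
Row's expected payoff from Hawk is 3q + 6(1−q); from Dove it is 4q + 3(1−q).
Setting these equal: −3q + 6 = q + 3, so q = 3/4.
Therefore Column plays Dove with probability 1 − 3/4 = 1/4.

1/4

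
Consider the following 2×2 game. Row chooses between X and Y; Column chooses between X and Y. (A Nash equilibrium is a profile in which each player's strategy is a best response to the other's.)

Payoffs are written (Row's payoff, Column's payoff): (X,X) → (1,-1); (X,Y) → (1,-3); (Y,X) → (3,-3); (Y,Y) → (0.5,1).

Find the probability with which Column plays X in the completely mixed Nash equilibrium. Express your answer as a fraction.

1/5

Let y be the probability that Column plays X. In a completely mixed equilibrium, Row must be indifferent between X and Y.
Row's expected payoff from X is y + (1−y); from Y it is 3y + 0.5(1−y).
Setting these equal: 1 = 2.5y + 0.5, so y = 1/5.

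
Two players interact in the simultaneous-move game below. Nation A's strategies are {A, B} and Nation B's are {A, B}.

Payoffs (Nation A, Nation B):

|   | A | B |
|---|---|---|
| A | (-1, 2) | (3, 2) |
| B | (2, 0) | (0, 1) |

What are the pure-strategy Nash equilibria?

(A, B)

(A, A): Nation A prefers B (2 > -1) — not an equilibrium.
(A, B): Nation A gets 3 ≥ 0 from B, and Nation B gets 2 ≥ 2 from A — Nash equilibrium.
(B, A): Nation B prefers B (1 > 0) — not an equilibrium.
(B, B): Nation A prefers A (3 > 0) — not an equilibrium.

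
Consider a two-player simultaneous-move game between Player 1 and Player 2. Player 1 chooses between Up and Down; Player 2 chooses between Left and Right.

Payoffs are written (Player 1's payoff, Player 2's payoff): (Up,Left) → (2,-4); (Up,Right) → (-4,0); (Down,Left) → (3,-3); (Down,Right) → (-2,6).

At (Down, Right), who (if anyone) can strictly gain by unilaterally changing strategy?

Player 1 at (Down, Right) earns -2; deviating to Up yields -4 — not better.
Player 2 earns 6; deviating to Left yields -3 — not better.
Neither player can strictly improve; the profile is a Nash equilibrium.

Neither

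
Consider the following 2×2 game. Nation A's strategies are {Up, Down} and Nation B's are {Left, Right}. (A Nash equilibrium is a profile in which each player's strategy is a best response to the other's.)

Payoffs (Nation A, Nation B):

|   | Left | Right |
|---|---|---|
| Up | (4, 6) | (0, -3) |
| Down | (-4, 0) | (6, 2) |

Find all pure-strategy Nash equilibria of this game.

(Up, Left): Nation A gets 4 ≥ -4 from Down, and Nation B gets 6 ≥ -3 from Right — Nash equilibrium.
(Up, Right): Nation A prefers Down (6 > 0); Nation B prefers Left (6 > -3) — not an equilibrium.
(Down, Left): Nation A prefers Up (4 > -4); Nation B prefers Right (2 > 0) — not an equilibrium.
(Down, Right): Nation A gets 6 ≥ 0 from Up, and Nation B gets 2 ≥ 0 from Left — Nash equilibrium.

(Up, Left) and (Down, Right)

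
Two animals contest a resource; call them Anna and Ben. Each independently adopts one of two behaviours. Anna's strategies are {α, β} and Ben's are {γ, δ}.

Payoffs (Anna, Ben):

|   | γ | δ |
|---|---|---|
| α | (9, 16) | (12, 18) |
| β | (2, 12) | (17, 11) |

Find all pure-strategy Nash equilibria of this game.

none

(α, γ): Ben prefers δ (18 > 16) — not an equilibrium.
(α, δ): Anna prefers β (17 > 12) — not an equilibrium.
(β, γ): Anna prefers α (9 > 2) — not an equilibrium.
(β, δ): Ben prefers γ (12 > 11) — not an equilibrium.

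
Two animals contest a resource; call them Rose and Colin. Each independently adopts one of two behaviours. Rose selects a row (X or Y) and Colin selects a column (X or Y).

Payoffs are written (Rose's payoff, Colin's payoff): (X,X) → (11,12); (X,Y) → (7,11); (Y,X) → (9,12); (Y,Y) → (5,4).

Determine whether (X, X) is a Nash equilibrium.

Yes

At (X, X), Rose earns 11; switching to Y would give 9, so Rose has no profitable deviation.
Colin earns 12; switching to Y would give 11, so Colin has no profitable deviation.
Neither player can gain by a unilateral deviation, so this profile is a Nash equilibrium.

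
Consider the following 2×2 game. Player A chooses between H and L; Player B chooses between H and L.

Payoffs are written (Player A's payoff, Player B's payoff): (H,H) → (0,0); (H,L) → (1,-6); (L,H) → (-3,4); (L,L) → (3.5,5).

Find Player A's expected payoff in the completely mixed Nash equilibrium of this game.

First find y, the probability Player B plays H, from Player A's indifference between H and L: (1−y) = −3y + 3.5(1−y), giving y = 5/11.
Since Player A is indifferent in equilibrium, Player A's expected payoff equals the payoff from either row against (5/11, 6/11). Using H: (6/11) = 6/11.

6/11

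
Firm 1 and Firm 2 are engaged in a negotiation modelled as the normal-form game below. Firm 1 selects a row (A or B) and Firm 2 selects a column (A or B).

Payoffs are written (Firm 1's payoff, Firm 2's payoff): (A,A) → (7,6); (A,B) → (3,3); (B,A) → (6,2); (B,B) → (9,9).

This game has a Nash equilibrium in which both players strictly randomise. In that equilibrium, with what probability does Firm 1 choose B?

3/10

Let x be the probability that Firm 1 plays A. In a completely mixed equilibrium, Firm 2 must be indifferent between A and B.
Firm 2's expected payoff from A is 6x + 2(1−x); from B it is 3x + 9(1−x).
Setting these equal: 4x + 2 = −6x + 9, so x = 7/10.
Therefore Firm 1 plays B with probability 1 − 7/10 = 3/10.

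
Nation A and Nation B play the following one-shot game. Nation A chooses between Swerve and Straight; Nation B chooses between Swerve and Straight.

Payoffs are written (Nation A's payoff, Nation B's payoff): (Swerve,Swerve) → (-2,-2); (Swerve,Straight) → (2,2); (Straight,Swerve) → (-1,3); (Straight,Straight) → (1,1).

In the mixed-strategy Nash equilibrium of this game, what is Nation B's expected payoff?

First find p, the probability Nation A plays Swerve, from Nation B's indifference between Swerve and Straight: −2p + 3(1−p) = 2p + (1−p), giving p = 1/3.
Since Nation B is indifferent in equilibrium, Nation B's expected payoff equals the payoff from either column against (1/3, 2/3). Using Swerve: −2(1/3) + 3(2/3) = 4/3.

4/3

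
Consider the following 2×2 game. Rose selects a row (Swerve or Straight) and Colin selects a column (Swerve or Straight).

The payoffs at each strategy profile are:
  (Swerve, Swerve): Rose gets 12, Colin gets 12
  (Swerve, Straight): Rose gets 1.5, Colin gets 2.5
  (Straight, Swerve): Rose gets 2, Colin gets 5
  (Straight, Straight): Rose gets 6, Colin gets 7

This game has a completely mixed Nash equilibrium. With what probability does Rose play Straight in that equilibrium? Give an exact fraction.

19/23

Let p be the probability that Rose plays Swerve. In a completely mixed equilibrium, Colin must be indifferent between Swerve and Straight.
Colin's expected payoff from Swerve is 12p + 5(1−p); from Straight it is 2.5p + 7(1−p).
Setting these equal: 7p + 5 = −4.5p + 7, so p = 4/23.
Therefore Rose plays Straight with probability 1 − 4/23 = 19/23.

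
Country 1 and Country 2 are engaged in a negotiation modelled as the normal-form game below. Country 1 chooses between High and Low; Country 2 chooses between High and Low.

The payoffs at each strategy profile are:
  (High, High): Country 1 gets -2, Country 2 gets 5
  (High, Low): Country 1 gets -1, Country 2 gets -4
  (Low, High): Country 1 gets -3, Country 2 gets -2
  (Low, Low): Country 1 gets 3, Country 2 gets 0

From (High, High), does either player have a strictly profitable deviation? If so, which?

Country 1 at (High, High) earns -2; deviating to Low yields -3 — not better.
Country 2 earns 5; deviating to Low yields -4 — not better.
Neither player can strictly improve; the profile is a Nash equilibrium.

Neither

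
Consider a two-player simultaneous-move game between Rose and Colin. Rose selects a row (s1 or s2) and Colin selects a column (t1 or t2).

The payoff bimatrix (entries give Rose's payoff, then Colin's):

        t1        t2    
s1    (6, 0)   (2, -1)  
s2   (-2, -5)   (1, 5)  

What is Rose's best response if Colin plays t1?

Against t1, Rose earns 6 from s1 and -2 from s2.
So s1 is the best response.

s1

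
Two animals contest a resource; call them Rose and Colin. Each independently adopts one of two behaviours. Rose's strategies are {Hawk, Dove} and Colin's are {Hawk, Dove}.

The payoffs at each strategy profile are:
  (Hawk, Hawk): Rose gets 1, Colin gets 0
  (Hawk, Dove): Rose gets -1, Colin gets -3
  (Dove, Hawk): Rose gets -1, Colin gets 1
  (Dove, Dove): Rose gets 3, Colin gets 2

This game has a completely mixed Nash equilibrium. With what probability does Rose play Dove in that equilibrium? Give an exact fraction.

3/4

Let p be the probability that Rose plays Hawk. In a completely mixed equilibrium, Colin must be indifferent between Hawk and Dove.
Colin's expected payoff from Hawk is (1−p); from Dove it is −3p + 2(1−p).
Setting these equal: −p + 1 = −5p + 2, so p = 1/4.
Therefore Rose plays Dove with probability 1 − 1/4 = 3/4.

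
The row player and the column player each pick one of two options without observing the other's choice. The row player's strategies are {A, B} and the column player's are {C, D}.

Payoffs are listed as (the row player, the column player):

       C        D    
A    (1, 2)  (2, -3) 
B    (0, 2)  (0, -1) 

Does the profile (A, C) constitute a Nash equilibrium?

Yes

At (A, C), the row player earns 1; switching to B would give 0, so the row player has no profitable deviation.
The column player earns 2; switching to D would give -3, so the column player has no profitable deviation.
Neither player can gain by a unilateral deviation, so this profile is a Nash equilibrium.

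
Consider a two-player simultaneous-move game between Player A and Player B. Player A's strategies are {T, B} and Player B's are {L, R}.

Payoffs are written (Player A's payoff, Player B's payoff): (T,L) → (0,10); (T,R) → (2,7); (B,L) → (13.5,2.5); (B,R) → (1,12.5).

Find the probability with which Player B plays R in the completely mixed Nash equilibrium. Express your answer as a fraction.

Let q be the probability that Player B plays L. In a completely mixed equilibrium, Player A must be indifferent between T and B.
Player A's expected payoff from T is 2(1−q); from B it is 13.5q + (1−q).
Setting these equal: −2q + 2 = 12.5q + 1, so q = 2/29.
Therefore Player B plays R with probability 1 − 2/29 = 27/29.

27/29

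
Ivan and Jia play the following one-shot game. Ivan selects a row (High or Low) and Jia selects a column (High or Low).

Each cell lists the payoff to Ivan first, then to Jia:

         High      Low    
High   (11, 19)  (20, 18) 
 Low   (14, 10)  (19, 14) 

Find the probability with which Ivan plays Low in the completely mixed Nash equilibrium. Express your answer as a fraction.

1/5

Let x be the probability that Ivan plays High. In a completely mixed equilibrium, Jia must be indifferent between High and Low.
Jia's expected payoff from High is 19x + 10(1−x); from Low it is 18x + 14(1−x).
Setting these equal: 9x + 10 = 4x + 14, so x = 4/5.
Therefore Ivan plays Low with probability 1 − 4/5 = 1/5.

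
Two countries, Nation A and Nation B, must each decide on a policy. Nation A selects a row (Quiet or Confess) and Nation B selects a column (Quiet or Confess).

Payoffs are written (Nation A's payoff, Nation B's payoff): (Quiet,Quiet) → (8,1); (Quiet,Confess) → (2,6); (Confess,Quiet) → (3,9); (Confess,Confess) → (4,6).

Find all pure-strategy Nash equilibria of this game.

(Quiet, Quiet): Nation B prefers Confess (6 > 1) — not an equilibrium.
(Quiet, Confess): Nation A prefers Confess (4 > 2) — not an equilibrium.
(Confess, Quiet): Nation A prefers Quiet (8 > 3) — not an equilibrium.
(Confess, Confess): Nation B prefers Quiet (9 > 6) — not an equilibrium.

none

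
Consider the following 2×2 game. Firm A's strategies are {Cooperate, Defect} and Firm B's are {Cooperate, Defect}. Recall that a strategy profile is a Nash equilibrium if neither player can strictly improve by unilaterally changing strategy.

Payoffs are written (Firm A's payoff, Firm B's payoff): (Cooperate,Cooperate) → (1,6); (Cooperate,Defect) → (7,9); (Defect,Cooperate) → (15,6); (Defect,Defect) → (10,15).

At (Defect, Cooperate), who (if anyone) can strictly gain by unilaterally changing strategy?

Firm A at (Defect, Cooperate) earns 15; deviating to Cooperate yields 1 — not better.
Firm B earns 6; deviating to Defect yields 15 — a strict improvement.
Only Firm B has a strictly profitable deviation.

Firm B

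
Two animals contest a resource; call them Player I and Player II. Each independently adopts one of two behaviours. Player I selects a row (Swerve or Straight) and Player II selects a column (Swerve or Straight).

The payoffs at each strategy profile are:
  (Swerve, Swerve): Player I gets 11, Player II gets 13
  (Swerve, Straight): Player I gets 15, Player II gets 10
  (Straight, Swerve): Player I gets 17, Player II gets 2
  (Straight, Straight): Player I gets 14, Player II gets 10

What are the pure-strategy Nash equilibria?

none

(Swerve, Swerve): Player I prefers Straight (17 > 11) — not an equilibrium.
(Swerve, Straight): Player II prefers Swerve (13 > 10) — not an equilibrium.
(Straight, Swerve): Player II prefers Straight (10 > 2) — not an equilibrium.
(Straight, Straight): Player I prefers Swerve (15 > 14) — not an equilibrium.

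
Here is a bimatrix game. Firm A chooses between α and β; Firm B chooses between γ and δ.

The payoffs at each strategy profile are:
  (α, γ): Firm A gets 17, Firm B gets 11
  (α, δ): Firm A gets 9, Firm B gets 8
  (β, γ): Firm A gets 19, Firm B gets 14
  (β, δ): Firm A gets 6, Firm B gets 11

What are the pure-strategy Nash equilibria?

(α, γ): Firm A prefers β (19 > 17) — not an equilibrium.
(α, δ): Firm B prefers γ (11 > 8) — not an equilibrium.
(β, γ): Firm A gets 19 ≥ 17 from α, and Firm B gets 14 ≥ 11 from δ — Nash equilibrium.
(β, δ): Firm A prefers α (9 > 6); Firm B prefers γ (14 > 11) — not an equilibrium.

(β, γ)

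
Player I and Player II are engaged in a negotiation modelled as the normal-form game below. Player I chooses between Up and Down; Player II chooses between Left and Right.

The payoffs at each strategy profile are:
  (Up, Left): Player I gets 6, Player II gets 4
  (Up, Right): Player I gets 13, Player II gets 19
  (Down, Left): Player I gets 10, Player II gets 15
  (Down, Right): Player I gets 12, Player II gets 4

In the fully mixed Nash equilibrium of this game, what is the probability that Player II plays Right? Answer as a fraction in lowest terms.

4/5

Let c be the probability that Player II plays Left. In a completely mixed equilibrium, Player I must be indifferent between Up and Down.
Player I's expected payoff from Up is 6c + 13(1−c); from Down it is 10c + 12(1−c).
Setting these equal: −7c + 13 = −2c + 12, so c = 1/5.
Therefore Player II plays Right with probability 1 − 1/5 = 4/5.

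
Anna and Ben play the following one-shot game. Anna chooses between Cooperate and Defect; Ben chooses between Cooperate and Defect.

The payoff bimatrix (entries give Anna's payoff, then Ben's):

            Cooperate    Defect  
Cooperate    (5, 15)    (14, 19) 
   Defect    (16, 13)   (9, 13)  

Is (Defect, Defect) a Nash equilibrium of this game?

At (Defect, Defect), Anna earns 9; switching to Cooperate would give 14, so Anna would deviate.
Ben earns 13; switching to Cooperate would give 13, so Ben has no profitable deviation.
Since at least one player can profitably deviate, this is not a Nash equilibrium.

No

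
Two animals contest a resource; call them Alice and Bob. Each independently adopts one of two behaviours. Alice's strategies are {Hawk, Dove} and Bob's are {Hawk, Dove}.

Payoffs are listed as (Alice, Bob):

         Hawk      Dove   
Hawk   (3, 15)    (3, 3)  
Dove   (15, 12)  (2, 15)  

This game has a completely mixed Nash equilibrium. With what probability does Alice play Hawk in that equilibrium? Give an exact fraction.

Let x be the probability that Alice plays Hawk. In a completely mixed equilibrium, Bob must be indifferent between Hawk and Dove.
Bob's expected payoff from Hawk is 15x + 12(1−x); from Dove it is 3x + 15(1−x).
Setting these equal: 3x + 12 = −12x + 15, so x = 1/5.

1/5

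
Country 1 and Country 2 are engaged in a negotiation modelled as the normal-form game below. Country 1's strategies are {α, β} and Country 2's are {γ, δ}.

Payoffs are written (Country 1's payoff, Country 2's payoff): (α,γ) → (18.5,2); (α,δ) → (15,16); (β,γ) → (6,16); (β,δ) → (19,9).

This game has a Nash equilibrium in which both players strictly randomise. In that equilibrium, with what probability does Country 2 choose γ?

Let y be the probability that Country 2 plays γ. In a completely mixed equilibrium, Country 1 must be indifferent between α and β.
Country 1's expected payoff from α is 18.5y + 15(1−y); from β it is 6y + 19(1−y).
Setting these equal: 3.5y + 15 = −13y + 19, so y = 8/33.

8/33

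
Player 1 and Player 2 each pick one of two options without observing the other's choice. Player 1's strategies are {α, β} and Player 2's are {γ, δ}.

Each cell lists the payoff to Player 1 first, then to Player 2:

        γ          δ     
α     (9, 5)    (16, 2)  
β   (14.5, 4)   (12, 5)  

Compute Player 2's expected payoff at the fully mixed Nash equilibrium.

First find x, the probability Player 1 plays α, from Player 2's indifference between γ and δ: 5x + 4(1−x) = 2x + 5(1−x), giving x = 1/4.
Since Player 2 is indifferent in equilibrium, Player 2's expected payoff equals the payoff from either column against (1/4, 3/4). Using γ: 5(1/4) + 4(3/4) = 17/4.

17/4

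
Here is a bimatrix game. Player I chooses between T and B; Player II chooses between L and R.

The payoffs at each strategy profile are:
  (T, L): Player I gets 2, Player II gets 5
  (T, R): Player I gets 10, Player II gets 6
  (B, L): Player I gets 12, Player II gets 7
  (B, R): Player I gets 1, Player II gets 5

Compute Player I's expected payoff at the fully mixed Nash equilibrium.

First find y, the probability Player II plays L, from Player I's indifference between T and B: 2y + 10(1−y) = 12y + (1−y), giving y = 9/19.
Since Player I is indifferent in equilibrium, Player I's expected payoff equals the payoff from either row against (9/19, 10/19). Using T: 2(9/19) + 10(10/19) = 118/19.

118/19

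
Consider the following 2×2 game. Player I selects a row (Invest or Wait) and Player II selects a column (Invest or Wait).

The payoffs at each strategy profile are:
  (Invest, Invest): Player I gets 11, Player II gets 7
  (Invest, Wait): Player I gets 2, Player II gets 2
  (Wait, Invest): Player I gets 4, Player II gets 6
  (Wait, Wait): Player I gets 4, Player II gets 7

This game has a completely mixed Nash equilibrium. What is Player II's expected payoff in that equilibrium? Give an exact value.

37/6

First find x, the probability Player I plays Invest, from Player II's indifference between Invest and Wait: 7x + 6(1−x) = 2x + 7(1−x), giving x = 1/6.
Since Player II is indifferent in equilibrium, Player II's expected payoff equals the payoff from either column against (1/6, 5/6). Using Invest: 7(1/6) + 6(5/6) = 37/6.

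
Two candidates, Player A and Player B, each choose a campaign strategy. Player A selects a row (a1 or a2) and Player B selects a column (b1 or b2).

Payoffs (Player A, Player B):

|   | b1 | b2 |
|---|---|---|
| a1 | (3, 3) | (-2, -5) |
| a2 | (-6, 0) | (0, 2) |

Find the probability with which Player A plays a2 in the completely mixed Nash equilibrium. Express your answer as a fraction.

Let r be the probability that Player A plays a1. In a completely mixed equilibrium, Player B must be indifferent between b1 and b2.
Player B's expected payoff from b1 is 3r; from b2 it is −5r + 2(1−r).
Setting these equal: 3r = −7r + 2, so r = 1/5.
Therefore Player A plays a2 with probability 1 − 1/5 = 4/5.

4/5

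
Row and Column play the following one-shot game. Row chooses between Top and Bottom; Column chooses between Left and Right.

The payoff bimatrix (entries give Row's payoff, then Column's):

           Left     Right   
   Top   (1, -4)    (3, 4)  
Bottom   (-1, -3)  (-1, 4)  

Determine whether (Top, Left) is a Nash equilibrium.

No

At (Top, Left), Row earns 1; switching to Bottom would give -1, so Row has no profitable deviation.
Column earns -4; switching to Right would give 4, so Column would deviate.
Since at least one player can profitably deviate, this is not a Nash equilibrium.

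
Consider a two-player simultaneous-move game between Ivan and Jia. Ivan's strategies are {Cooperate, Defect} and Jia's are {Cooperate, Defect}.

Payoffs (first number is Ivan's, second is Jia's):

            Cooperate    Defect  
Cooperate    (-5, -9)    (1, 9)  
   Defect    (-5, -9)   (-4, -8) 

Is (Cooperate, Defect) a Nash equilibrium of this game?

Yes

At (Cooperate, Defect), Ivan earns 1; switching to Defect would give -4, so Ivan has no profitable deviation.
Jia earns 9; switching to Cooperate would give -9, so Jia has no profitable deviation.
Neither player can gain by a unilateral deviation, so this profile is a Nash equilibrium.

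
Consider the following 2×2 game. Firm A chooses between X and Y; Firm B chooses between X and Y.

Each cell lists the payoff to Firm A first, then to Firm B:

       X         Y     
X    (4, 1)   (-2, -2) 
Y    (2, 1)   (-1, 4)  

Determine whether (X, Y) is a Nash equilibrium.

No

At (X, Y), Firm A earns -2; switching to Y would give -1, so Firm A would deviate.
Firm B earns -2; switching to X would give 1, so Firm B would deviate.
Since at least one player can profitably deviate, this is not a Nash equilibrium.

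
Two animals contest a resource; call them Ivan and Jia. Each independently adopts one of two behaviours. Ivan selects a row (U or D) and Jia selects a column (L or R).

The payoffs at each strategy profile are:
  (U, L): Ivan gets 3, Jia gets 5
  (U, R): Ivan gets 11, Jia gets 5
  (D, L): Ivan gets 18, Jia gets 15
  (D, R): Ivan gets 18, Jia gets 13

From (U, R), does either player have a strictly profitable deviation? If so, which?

Ivan

Ivan at (U, R) earns 11; deviating to D yields 18 — a strict improvement.
Jia earns 5; deviating to L yields 5 — not better.
Only Ivan has a strictly profitable deviation.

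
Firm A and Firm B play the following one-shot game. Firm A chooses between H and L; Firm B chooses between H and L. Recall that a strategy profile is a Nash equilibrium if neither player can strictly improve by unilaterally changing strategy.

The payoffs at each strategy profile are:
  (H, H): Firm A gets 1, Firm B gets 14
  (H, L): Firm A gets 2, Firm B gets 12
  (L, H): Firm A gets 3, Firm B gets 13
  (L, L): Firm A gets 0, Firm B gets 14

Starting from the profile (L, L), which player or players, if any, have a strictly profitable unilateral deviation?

Firm A

Firm A at (L, L) earns 0; deviating to H yields 2 — a strict improvement.
Firm B earns 14; deviating to H yields 13 — not better.
Only Firm A has a strictly profitable deviation.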